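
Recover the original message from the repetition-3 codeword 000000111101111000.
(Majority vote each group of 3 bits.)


Groups: 000, 000, 111, 101, 111, 000
Majority votes: 001110

001110


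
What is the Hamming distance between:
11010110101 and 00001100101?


XOR: 11011010000
Count of 1s: 5

5


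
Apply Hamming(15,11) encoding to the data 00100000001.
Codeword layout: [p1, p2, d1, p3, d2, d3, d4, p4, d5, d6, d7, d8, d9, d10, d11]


Parity bits: p1=1, p2=0, p3=0, p4=1

100001010000001


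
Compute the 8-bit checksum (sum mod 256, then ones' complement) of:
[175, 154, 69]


Sum = 398 mod 256 = 142
Complement = 113

113


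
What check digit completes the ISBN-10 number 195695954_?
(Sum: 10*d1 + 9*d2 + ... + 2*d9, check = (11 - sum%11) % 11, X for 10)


Weighted sum: 311
311 mod 11 = 3

Check digit: 8


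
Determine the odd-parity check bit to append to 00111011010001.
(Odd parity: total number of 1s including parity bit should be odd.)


Number of 1s in data: 7
Parity bit: 0

0


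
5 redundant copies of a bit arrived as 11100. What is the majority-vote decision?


Ones: 3 out of 5
Threshold: 3

1 (3/5 voted 1)


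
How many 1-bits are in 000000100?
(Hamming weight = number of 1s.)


Counting 1s in 000000100

1


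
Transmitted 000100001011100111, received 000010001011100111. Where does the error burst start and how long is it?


XOR: 000110000000000000

Burst at position 3, length 2


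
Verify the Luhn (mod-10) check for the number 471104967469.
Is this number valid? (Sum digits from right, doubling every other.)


Luhn sum = 58
58 mod 10 = 8

Invalid (Luhn sum mod 10 = 8)


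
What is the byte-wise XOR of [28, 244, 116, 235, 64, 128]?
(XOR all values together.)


XOR chain: 28 ^ 244 ^ 116 ^ 235 ^ 64 ^ 128 = 183

183


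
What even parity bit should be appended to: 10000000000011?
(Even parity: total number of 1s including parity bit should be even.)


Number of 1s in data: 3
Parity bit: 1

1


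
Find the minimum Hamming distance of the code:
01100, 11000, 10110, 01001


Comparing all pairs, minimum distance: 2
Can detect 1 errors, correct 0 errors

2


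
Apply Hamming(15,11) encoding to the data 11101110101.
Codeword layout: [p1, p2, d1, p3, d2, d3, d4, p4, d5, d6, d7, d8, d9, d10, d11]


Parity bits: p1=0, p2=1, p3=0, p4=1

011011011110101


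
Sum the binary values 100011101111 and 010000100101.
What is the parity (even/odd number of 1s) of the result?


100011101111 = 2287
010000100101 = 1061
Sum = 3348 = 110100010100
1s count = 5

odd parity (5 ones in 110100010100)


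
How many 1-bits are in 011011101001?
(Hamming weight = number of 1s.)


Counting 1s in 011011101001

7


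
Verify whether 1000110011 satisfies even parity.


Number of 1s: 5

No, parity error (5 ones)


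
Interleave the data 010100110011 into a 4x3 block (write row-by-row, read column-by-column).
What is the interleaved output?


Matrix:
  010
  100
  110
  011
Read columns: 011010110001

011010110001


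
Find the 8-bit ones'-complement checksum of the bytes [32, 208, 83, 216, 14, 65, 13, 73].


Sum = 704 mod 256 = 192
Complement = 63

63


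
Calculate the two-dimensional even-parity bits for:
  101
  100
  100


Row parities: 011
Column parities: 101

Row P: 011, Col P: 101, Corner: 0


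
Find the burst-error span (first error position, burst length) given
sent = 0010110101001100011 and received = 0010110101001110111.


XOR: 0000000000000010100

Burst at position 14, length 3


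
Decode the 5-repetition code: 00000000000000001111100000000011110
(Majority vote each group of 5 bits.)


Groups: 00000, 00000, 00000, 01111, 10000, 00000, 11110
Majority votes: 0001001

0001001


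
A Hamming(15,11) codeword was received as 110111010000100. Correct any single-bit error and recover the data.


Syndrome = 1: error at position 1

Data: 01100000100 (corrected bit 1)


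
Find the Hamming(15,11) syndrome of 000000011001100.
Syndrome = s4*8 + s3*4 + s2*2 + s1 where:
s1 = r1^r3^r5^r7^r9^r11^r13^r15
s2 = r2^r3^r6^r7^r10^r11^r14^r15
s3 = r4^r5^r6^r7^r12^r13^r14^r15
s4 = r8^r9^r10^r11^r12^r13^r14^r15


s1=0, s2=0, s3=0, s4=0

Syndrome = 0 (no error)


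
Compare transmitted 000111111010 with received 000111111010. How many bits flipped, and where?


XOR: 000000000000

0 errors (received matches sent)


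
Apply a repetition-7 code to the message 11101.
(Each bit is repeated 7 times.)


Each bit -> 7 copies

11111111111111111111100000001111111


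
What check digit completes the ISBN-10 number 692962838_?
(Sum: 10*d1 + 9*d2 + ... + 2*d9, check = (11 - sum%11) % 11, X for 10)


Weighted sum: 323
323 mod 11 = 4

Check digit: 7


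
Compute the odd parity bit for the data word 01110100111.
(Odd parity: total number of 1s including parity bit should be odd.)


Number of 1s in data: 7
Parity bit: 0

0


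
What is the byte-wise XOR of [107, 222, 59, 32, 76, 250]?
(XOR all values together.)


XOR chain: 107 ^ 222 ^ 59 ^ 32 ^ 76 ^ 250 = 24

24


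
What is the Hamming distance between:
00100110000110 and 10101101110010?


XOR: 10001011110100
Count of 1s: 7

7


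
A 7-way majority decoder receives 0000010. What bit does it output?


Ones: 1 out of 7
Threshold: 4

0 (1/7 voted 1)


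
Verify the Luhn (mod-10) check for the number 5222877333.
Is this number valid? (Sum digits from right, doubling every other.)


Luhn sum = 40
40 mod 10 = 0

Valid (Luhn sum mod 10 = 0)


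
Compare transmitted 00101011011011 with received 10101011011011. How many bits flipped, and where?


XOR: 10000000000000

1 error(s) at position(s): 0


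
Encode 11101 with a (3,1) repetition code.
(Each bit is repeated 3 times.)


Each bit -> 3 copies

111111111000111


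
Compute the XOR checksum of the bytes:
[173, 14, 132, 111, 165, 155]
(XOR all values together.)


XOR chain: 173 ^ 14 ^ 132 ^ 111 ^ 165 ^ 155 = 118

118


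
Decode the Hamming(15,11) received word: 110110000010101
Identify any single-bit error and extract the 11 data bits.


Syndrome = 11: error at position 11

Data: 01000000101 (corrected bit 11)


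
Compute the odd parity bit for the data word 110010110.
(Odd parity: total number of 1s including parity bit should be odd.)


Number of 1s in data: 5
Parity bit: 0

0


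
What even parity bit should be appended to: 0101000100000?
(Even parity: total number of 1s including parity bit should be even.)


Number of 1s in data: 3
Parity bit: 1

1


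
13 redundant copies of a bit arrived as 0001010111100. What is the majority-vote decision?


Ones: 6 out of 13
Threshold: 7

0 (6/13 voted 1)


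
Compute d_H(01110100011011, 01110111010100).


XOR: 00000011001111
Count of 1s: 6

6


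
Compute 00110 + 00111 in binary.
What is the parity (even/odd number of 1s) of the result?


00110 = 6
00111 = 7
Sum = 13 = 1101
1s count = 3

odd parity (3 ones in 1101)


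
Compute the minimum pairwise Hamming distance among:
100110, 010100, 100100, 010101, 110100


Comparing all pairs, minimum distance: 1
Can detect 0 errors, correct 0 errors

1


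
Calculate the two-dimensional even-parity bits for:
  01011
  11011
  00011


Row parities: 100
Column parities: 10011

Row P: 100, Col P: 10011, Corner: 1


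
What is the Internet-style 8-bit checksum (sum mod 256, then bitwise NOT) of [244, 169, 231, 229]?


Sum = 873 mod 256 = 105
Complement = 150

150


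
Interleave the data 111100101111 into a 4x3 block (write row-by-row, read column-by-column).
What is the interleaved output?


Matrix:
  111
  100
  101
  111
Read columns: 111110011011

111110011011


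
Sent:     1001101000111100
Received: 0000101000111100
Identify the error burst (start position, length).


XOR: 1001000000000000

Burst at position 0, length 4


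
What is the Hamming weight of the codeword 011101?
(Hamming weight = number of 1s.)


Counting 1s in 011101

4


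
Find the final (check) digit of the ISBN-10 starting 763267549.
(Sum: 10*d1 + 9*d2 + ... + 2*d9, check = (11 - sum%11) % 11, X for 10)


Weighted sum: 283
283 mod 11 = 8

Check digit: 3


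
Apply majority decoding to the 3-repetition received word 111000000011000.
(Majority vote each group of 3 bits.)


Groups: 111, 000, 000, 011, 000
Majority votes: 10010

10010


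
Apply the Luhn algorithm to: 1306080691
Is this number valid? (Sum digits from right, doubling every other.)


Luhn sum = 35
35 mod 10 = 5

Invalid (Luhn sum mod 10 = 5)


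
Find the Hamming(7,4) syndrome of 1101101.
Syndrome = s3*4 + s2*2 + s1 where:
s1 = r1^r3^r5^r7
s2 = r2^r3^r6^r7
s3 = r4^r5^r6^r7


s1=1, s2=0, s3=1

Syndrome = 5 (error at position 5)


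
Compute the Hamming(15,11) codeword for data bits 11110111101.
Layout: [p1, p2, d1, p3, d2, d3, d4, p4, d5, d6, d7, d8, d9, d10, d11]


Parity bits: p1=0, p2=0, p3=0, p4=1

001011110111101


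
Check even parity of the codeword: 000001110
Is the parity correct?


Number of 1s: 3

No, parity error (3 ones)


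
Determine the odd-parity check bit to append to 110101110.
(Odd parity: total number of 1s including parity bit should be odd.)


Number of 1s in data: 6
Parity bit: 1

1


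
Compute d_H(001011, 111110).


XOR: 110101
Count of 1s: 4

4


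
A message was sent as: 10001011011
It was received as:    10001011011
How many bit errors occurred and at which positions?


XOR: 00000000000

0 errors (received matches sent)


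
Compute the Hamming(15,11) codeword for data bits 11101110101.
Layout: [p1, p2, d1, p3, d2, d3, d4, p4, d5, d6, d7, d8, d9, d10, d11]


Parity bits: p1=0, p2=1, p3=0, p4=1

011011011110101


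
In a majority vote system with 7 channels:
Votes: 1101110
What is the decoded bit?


Ones: 5 out of 7
Threshold: 4

1 (5/7 voted 1)


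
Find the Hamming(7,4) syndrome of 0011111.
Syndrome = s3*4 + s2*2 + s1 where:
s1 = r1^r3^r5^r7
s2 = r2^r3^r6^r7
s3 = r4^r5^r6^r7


s1=1, s2=1, s3=0

Syndrome = 3 (error at position 3)


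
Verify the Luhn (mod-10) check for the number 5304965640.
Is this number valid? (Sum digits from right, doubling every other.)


Luhn sum = 38
38 mod 10 = 8

Invalid (Luhn sum mod 10 = 8)


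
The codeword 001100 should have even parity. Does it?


Number of 1s: 2

Yes, parity is correct (2 ones)


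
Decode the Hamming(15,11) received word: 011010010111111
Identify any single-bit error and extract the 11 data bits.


Syndrome = 13: error at position 13

Data: 11000111011 (corrected bit 13)


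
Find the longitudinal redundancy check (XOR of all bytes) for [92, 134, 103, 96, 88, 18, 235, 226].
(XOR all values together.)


XOR chain: 92 ^ 134 ^ 103 ^ 96 ^ 88 ^ 18 ^ 235 ^ 226 = 158

158


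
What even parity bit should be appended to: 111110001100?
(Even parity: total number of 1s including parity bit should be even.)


Number of 1s in data: 7
Parity bit: 1

1


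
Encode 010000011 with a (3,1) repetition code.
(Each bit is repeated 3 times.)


Each bit -> 3 copies

000111000000000000000111111


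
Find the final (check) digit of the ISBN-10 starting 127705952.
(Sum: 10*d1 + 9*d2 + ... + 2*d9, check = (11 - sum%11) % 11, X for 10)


Weighted sum: 213
213 mod 11 = 4

Check digit: 7


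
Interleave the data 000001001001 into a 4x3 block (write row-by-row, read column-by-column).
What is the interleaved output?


Matrix:
  000
  001
  001
  001
Read columns: 000000000111

000000000111


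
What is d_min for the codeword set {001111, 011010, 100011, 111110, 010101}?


Comparing all pairs, minimum distance: 2
Can detect 1 errors, correct 0 errors

2


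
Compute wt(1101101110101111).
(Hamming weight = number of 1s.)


Counting 1s in 1101101110101111

12


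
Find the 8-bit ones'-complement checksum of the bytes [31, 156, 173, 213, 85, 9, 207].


Sum = 874 mod 256 = 106
Complement = 149

149


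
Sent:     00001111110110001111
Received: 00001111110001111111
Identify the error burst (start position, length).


XOR: 00000000000111110000

Burst at position 11, length 5


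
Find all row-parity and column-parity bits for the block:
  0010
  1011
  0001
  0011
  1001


Row parities: 11100
Column parities: 0010

Row P: 11100, Col P: 0010, Corner: 1


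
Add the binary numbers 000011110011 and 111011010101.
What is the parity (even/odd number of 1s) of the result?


000011110011 = 243
111011010101 = 3797
Sum = 4040 = 111111001000
1s count = 7

odd parity (7 ones in 111111001000)


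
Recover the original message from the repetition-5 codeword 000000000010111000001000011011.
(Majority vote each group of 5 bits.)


Groups: 00000, 00000, 10111, 00000, 10000, 11011
Majority votes: 001001

001001


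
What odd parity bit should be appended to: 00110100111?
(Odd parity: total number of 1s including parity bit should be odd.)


Number of 1s in data: 6
Parity bit: 1

1


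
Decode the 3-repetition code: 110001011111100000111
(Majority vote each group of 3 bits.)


Groups: 110, 001, 011, 111, 100, 000, 111
Majority votes: 1011001

1011001


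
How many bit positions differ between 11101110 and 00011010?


XOR: 11110100
Count of 1s: 5

5


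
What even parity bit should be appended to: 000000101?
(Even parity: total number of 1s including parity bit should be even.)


Number of 1s in data: 2
Parity bit: 0

0


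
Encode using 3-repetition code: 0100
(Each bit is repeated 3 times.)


Each bit -> 3 copies

000111000000


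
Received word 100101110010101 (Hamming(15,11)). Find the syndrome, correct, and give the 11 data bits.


Syndrome = 5: error at position 5

Data: 01110010101 (corrected bit 5)


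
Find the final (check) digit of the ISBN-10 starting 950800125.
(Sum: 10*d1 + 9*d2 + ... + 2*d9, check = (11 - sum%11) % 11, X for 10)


Weighted sum: 211
211 mod 11 = 2

Check digit: 9


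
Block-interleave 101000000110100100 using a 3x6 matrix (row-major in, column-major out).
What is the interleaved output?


Matrix:
  101000
  000110
  100100
Read columns: 101000100011010000

101000100011010000


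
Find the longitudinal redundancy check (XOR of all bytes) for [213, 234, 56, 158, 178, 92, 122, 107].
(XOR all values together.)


XOR chain: 213 ^ 234 ^ 56 ^ 158 ^ 178 ^ 92 ^ 122 ^ 107 = 102

102


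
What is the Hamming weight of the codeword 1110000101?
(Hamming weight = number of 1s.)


Counting 1s in 1110000101

5


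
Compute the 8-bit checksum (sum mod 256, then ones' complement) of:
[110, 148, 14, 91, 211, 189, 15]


Sum = 778 mod 256 = 10
Complement = 245

245


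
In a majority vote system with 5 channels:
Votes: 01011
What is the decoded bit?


Ones: 3 out of 5
Threshold: 3

1 (3/5 voted 1)


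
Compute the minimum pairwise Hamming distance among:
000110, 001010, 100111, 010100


Comparing all pairs, minimum distance: 2
Can detect 1 errors, correct 0 errors

2


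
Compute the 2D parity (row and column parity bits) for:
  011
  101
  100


Row parities: 001
Column parities: 010

Row P: 001, Col P: 010, Corner: 1


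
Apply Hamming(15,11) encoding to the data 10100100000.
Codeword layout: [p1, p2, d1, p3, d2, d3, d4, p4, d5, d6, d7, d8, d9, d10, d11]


Parity bits: p1=1, p2=1, p3=1, p4=1

111101010100000


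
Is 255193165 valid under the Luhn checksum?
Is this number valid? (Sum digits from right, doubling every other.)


Luhn sum = 34
34 mod 10 = 4

Invalid (Luhn sum mod 10 = 4)


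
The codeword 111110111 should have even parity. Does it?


Number of 1s: 8

Yes, parity is correct (8 ones)


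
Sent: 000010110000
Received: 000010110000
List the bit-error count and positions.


XOR: 000000000000

0 errors (received matches sent)


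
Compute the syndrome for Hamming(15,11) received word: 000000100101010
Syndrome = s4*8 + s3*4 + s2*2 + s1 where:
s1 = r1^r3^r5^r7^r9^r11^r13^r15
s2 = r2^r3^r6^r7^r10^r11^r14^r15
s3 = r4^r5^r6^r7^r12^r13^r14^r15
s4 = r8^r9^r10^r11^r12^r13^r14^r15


s1=1, s2=1, s3=1, s4=1

Syndrome = 15 (error at position 15)


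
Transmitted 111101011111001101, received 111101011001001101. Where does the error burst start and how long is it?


XOR: 000000000110000000

Burst at position 9, length 2


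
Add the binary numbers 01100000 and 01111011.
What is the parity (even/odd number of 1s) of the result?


01100000 = 96
01111011 = 123
Sum = 219 = 11011011
1s count = 6

even parity (6 ones in 11011011)


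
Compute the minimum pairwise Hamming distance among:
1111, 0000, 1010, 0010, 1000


Comparing all pairs, minimum distance: 1
Can detect 0 errors, correct 0 errors

1


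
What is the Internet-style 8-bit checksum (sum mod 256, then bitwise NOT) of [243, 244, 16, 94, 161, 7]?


Sum = 765 mod 256 = 253
Complement = 2

2


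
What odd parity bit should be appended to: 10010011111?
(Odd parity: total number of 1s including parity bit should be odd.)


Number of 1s in data: 7
Parity bit: 0

0


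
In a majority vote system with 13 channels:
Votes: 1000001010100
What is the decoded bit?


Ones: 4 out of 13
Threshold: 7

0 (4/13 voted 1)


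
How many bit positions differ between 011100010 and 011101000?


XOR: 000001010
Count of 1s: 2

2


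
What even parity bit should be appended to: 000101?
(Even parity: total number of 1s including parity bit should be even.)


Number of 1s in data: 2
Parity bit: 0

0


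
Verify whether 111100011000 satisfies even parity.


Number of 1s: 6

Yes, parity is correct (6 ones)


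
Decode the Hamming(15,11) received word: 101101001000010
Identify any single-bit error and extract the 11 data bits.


Syndrome = 7: error at position 7

Data: 10111000010 (corrected bit 7)


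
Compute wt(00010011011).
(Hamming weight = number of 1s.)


Counting 1s in 00010011011

5


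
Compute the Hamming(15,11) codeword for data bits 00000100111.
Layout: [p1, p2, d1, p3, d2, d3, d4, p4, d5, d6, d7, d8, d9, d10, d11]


Parity bits: p1=0, p2=1, p3=1, p4=0

010100000100111


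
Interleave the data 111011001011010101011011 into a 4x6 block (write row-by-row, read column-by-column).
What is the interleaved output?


Matrix:
  111011
  001011
  010101
  011011
Read columns: 100010111101001011011111

100010111101001011011111


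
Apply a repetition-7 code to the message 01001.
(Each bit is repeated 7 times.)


Each bit -> 7 copies

00000001111111000000000000001111111


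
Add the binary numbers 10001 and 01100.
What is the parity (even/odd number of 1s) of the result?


10001 = 17
01100 = 12
Sum = 29 = 11101
1s count = 4

even parity (4 ones in 11101)


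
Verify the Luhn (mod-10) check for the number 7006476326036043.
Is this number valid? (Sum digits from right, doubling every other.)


Luhn sum = 59
59 mod 10 = 9

Invalid (Luhn sum mod 10 = 9)


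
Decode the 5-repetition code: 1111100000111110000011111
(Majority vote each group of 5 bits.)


Groups: 11111, 00000, 11111, 00000, 11111
Majority votes: 10101

10101


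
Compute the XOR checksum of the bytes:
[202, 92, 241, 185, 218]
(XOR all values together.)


XOR chain: 202 ^ 92 ^ 241 ^ 185 ^ 218 = 4

4


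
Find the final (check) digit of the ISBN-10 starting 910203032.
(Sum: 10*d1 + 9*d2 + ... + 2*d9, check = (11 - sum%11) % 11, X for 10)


Weighted sum: 141
141 mod 11 = 9

Check digit: 2


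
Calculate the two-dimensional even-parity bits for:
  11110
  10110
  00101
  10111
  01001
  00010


Row parities: 010001
Column parities: 10001

Row P: 010001, Col P: 10001, Corner: 0


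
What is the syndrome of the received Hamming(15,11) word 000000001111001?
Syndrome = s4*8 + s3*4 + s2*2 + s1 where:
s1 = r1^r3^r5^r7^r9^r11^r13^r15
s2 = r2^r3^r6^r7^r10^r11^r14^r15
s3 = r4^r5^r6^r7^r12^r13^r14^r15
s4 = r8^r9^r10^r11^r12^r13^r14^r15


s1=1, s2=1, s3=0, s4=1

Syndrome = 11 (error at position 11)


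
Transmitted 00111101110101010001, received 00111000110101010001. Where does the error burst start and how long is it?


XOR: 00000101000000000000

Burst at position 5, length 3


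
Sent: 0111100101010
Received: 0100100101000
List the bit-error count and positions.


XOR: 0011000000010

3 error(s) at position(s): 2, 3, 11


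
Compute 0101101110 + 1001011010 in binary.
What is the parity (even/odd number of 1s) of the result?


0101101110 = 366
1001011010 = 602
Sum = 968 = 1111001000
1s count = 5

odd parity (5 ones in 1111001000)


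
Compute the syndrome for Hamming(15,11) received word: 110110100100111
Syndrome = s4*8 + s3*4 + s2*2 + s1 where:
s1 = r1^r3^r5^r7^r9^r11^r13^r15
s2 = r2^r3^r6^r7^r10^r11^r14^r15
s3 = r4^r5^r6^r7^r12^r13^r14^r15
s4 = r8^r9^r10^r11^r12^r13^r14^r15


s1=1, s2=1, s3=0, s4=0

Syndrome = 3 (error at position 3)


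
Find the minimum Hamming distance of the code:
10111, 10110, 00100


Comparing all pairs, minimum distance: 1
Can detect 0 errors, correct 0 errors

1


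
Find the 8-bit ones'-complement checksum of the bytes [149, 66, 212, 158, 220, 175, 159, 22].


Sum = 1161 mod 256 = 137
Complement = 118

118


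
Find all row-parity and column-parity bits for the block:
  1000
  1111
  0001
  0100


Row parities: 1011
Column parities: 0010

Row P: 1011, Col P: 0010, Corner: 1


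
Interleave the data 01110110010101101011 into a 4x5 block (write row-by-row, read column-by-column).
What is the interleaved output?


Matrix:
  01110
  11001
  01011
  01011
Read columns: 01001111100010110111

01001111100010110111


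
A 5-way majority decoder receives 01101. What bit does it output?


Ones: 3 out of 5
Threshold: 3

1 (3/5 voted 1)


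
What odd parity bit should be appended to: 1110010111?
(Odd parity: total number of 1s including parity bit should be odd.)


Number of 1s in data: 7
Parity bit: 0

0


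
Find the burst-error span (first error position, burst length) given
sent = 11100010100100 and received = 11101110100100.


XOR: 00001100000000

Burst at position 4, length 2


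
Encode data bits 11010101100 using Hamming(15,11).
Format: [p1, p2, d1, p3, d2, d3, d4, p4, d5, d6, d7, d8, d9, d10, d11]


Parity bits: p1=0, p2=1, p3=0, p4=1

011010110101100


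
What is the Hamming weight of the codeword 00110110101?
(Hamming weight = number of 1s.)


Counting 1s in 00110110101

6


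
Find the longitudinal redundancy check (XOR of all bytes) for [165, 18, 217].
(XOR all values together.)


XOR chain: 165 ^ 18 ^ 217 = 110

110


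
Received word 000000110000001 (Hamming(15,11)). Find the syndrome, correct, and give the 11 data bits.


Syndrome = 0: no error detected

Data: 00010000001 (no errors)


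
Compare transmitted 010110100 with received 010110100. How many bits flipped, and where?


XOR: 000000000

0 errors (received matches sent)


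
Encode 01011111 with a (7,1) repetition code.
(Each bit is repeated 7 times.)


Each bit -> 7 copies

00000001111111000000011111111111111111111111111111111111


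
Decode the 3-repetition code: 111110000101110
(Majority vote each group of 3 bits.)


Groups: 111, 110, 000, 101, 110
Majority votes: 11011

11011


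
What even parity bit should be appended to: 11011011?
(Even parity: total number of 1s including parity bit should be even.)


Number of 1s in data: 6
Parity bit: 0

0


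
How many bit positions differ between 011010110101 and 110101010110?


XOR: 101111100011
Count of 1s: 8

8


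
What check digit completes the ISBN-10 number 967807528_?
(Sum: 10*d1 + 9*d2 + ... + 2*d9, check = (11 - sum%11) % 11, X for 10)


Weighted sum: 333
333 mod 11 = 3

Check digit: 8


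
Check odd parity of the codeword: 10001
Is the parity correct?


Number of 1s: 2

No, parity error (2 ones)


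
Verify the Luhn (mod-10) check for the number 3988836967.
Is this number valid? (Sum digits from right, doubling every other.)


Luhn sum = 62
62 mod 10 = 2

Invalid (Luhn sum mod 10 = 2)


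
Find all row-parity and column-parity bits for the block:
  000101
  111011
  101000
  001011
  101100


Row parities: 01011
Column parities: 110001

Row P: 01011, Col P: 110001, Corner: 1


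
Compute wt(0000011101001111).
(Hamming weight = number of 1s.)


Counting 1s in 0000011101001111

8


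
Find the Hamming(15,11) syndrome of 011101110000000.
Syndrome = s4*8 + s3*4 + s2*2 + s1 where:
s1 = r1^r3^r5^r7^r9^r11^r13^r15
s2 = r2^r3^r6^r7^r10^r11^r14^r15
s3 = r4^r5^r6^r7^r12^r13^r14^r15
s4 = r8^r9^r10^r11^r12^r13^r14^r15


s1=0, s2=0, s3=1, s4=1

Syndrome = 12 (error at position 12)


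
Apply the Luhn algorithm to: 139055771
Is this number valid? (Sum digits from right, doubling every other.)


Luhn sum = 35
35 mod 10 = 5

Invalid (Luhn sum mod 10 = 5)


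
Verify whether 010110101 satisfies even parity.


Number of 1s: 5

No, parity error (5 ones)


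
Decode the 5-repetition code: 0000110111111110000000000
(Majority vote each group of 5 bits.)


Groups: 00001, 10111, 11111, 00000, 00000
Majority votes: 01100

01100


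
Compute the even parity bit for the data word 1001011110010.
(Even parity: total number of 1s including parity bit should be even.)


Number of 1s in data: 7
Parity bit: 1

1


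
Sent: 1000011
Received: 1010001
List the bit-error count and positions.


XOR: 0010010

2 error(s) at position(s): 2, 5


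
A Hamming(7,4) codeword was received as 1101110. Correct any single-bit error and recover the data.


Syndrome = 4: error at position 4

Data: 0110 (corrected bit 4)


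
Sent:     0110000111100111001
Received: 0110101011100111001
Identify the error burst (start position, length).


XOR: 0000101100000000000

Burst at position 4, length 4


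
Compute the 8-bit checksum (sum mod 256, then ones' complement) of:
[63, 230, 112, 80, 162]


Sum = 647 mod 256 = 135
Complement = 120

120


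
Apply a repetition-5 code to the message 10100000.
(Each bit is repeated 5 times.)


Each bit -> 5 copies

1111100000111110000000000000000000000000


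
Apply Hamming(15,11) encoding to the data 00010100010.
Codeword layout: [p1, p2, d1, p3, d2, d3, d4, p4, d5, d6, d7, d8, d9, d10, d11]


Parity bits: p1=1, p2=1, p3=0, p4=0

110000100100010


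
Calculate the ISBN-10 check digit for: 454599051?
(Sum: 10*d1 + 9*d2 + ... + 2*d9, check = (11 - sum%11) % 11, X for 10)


Weighted sum: 268
268 mod 11 = 4

Check digit: 7


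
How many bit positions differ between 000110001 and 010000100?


XOR: 010110101
Count of 1s: 5

5


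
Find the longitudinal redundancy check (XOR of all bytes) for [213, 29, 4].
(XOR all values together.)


XOR chain: 213 ^ 29 ^ 4 = 204

204


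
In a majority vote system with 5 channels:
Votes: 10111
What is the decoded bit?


Ones: 4 out of 5
Threshold: 3

1 (4/5 voted 1)


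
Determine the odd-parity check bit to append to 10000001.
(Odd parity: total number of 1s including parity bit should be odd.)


Number of 1s in data: 2
Parity bit: 1

1


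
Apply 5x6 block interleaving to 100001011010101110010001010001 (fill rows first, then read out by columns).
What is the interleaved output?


Matrix:
  100001
  011010
  101110
  010001
  010001
Read columns: 101000101101100001000110010011

101000101101100001000110010011


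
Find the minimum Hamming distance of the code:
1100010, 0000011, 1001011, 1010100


Comparing all pairs, minimum distance: 2
Can detect 1 errors, correct 0 errors

2


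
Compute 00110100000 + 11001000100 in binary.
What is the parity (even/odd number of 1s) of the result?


00110100000 = 416
11001000100 = 1604
Sum = 2020 = 11111100100
1s count = 7

odd parity (7 ones in 11111100100)


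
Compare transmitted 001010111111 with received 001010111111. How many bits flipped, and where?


XOR: 000000000000

0 errors (received matches sent)


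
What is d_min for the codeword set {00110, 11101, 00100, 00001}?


Comparing all pairs, minimum distance: 1
Can detect 0 errors, correct 0 errors

1


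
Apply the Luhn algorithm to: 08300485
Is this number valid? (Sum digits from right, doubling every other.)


Luhn sum = 30
30 mod 10 = 0

Valid (Luhn sum mod 10 = 0)


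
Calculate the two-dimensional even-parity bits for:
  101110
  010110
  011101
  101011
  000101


Row parities: 01000
Column parities: 001011

Row P: 01000, Col P: 001011, Corner: 1


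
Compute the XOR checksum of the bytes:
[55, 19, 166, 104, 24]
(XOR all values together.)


XOR chain: 55 ^ 19 ^ 166 ^ 104 ^ 24 = 242

242


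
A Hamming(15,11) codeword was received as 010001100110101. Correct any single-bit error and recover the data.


Syndrome = 0: no error detected

Data: 00110110101 (no errors)


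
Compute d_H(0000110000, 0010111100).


XOR: 0010001100
Count of 1s: 3

3


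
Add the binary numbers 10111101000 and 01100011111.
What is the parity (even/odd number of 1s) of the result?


10111101000 = 1512
01100011111 = 799
Sum = 2311 = 100100000111
1s count = 5

odd parity (5 ones in 100100000111)


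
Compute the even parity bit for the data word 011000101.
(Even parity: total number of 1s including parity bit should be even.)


Number of 1s in data: 4
Parity bit: 0

0


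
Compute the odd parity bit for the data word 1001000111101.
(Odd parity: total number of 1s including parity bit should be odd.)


Number of 1s in data: 7
Parity bit: 0

0


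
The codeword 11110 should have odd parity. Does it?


Number of 1s: 4

No, parity error (4 ones)


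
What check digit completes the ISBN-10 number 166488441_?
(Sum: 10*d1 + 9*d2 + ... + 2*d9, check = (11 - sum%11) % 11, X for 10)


Weighted sum: 258
258 mod 11 = 5

Check digit: 6


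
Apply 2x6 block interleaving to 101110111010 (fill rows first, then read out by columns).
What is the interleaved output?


Matrix:
  101110
  111010
Read columns: 110111101100

110111101100


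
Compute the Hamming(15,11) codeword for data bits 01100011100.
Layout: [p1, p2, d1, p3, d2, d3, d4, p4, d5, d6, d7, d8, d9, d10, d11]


Parity bits: p1=1, p2=0, p3=0, p4=1

100011010011100


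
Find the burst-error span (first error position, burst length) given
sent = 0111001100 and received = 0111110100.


XOR: 0000111000

Burst at position 4, length 3


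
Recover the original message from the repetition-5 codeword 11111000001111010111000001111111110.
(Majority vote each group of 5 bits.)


Groups: 11111, 00000, 11110, 10111, 00000, 11111, 11110
Majority votes: 1011011

1011011


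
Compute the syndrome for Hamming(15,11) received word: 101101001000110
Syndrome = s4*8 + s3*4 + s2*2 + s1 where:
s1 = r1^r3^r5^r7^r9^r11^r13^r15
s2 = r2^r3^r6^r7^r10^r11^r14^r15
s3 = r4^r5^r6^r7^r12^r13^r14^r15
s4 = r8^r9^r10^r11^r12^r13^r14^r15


s1=0, s2=1, s3=0, s4=1

Syndrome = 10 (error at position 10)


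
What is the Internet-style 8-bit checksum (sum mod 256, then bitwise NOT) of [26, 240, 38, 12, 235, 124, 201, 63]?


Sum = 939 mod 256 = 171
Complement = 84

84


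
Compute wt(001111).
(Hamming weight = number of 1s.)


Counting 1s in 001111

4


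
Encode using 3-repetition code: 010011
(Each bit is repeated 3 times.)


Each bit -> 3 copies

000111000000111111


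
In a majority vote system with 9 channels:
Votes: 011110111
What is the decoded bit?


Ones: 7 out of 9
Threshold: 5

1 (7/9 voted 1)


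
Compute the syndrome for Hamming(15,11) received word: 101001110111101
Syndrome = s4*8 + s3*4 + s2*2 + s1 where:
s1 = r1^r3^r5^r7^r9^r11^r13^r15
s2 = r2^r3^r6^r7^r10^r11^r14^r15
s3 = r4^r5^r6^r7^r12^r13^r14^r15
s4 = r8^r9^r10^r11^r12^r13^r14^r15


s1=0, s2=0, s3=1, s4=0

Syndrome = 4 (error at position 4)


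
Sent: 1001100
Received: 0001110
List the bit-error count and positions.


XOR: 1000010

2 error(s) at position(s): 0, 5


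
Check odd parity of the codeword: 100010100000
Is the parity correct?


Number of 1s: 3

Yes, parity is correct (3 ones)


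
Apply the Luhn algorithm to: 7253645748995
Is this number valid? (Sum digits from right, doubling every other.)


Luhn sum = 80
80 mod 10 = 0

Valid (Luhn sum mod 10 = 0)


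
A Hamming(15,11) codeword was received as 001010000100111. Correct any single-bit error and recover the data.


Syndrome = 0: no error detected

Data: 11000100111 (no errors)


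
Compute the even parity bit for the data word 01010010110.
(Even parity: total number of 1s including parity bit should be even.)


Number of 1s in data: 5
Parity bit: 1

1


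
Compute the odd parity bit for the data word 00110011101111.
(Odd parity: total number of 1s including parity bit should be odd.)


Number of 1s in data: 9
Parity bit: 0

0


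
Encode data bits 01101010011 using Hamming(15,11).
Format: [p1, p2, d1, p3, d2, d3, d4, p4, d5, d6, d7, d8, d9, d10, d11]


Parity bits: p1=0, p2=0, p3=0, p4=0

000011001010011


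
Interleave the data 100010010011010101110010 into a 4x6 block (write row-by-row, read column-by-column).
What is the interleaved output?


Matrix:
  100010
  010011
  010101
  110010
Read columns: 100101110000001011010110

100101110000001011010110


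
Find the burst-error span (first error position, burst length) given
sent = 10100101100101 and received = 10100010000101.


XOR: 00000111100000

Burst at position 5, length 4


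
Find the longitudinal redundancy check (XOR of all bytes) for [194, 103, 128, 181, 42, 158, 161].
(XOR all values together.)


XOR chain: 194 ^ 103 ^ 128 ^ 181 ^ 42 ^ 158 ^ 161 = 133

133


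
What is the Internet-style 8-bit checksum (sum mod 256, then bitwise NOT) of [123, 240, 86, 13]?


Sum = 462 mod 256 = 206
Complement = 49

49


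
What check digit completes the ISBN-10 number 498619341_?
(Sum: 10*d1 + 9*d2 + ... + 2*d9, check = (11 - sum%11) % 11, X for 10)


Weighted sum: 304
304 mod 11 = 7

Check digit: 4


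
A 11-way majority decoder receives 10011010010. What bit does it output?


Ones: 5 out of 11
Threshold: 6

0 (5/11 voted 1)


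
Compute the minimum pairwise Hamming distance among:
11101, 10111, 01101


Comparing all pairs, minimum distance: 1
Can detect 0 errors, correct 0 errors

1


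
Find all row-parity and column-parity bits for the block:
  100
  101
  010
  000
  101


Row parities: 10100
Column parities: 110

Row P: 10100, Col P: 110, Corner: 0


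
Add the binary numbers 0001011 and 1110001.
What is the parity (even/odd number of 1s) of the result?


0001011 = 11
1110001 = 113
Sum = 124 = 1111100
1s count = 5

odd parity (5 ones in 1111100)


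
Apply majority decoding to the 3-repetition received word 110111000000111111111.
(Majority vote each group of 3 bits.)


Groups: 110, 111, 000, 000, 111, 111, 111
Majority votes: 1100111

1100111


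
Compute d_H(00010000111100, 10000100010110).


XOR: 10010100101010
Count of 1s: 6

6


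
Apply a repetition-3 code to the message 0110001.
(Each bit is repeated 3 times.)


Each bit -> 3 copies

000111111000000000111


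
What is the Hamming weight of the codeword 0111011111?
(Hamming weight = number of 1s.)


Counting 1s in 0111011111

8


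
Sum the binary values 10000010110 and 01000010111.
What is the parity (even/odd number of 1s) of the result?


10000010110 = 1046
01000010111 = 535
Sum = 1581 = 11000101101
1s count = 6

even parity (6 ones in 11000101101)


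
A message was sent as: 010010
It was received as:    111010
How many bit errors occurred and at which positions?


XOR: 101000

2 error(s) at position(s): 0, 2


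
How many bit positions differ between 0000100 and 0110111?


XOR: 0110011
Count of 1s: 4

4


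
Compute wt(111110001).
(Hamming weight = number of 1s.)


Counting 1s in 111110001

6


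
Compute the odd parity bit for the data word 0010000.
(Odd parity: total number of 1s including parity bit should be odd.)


Number of 1s in data: 1
Parity bit: 0

0


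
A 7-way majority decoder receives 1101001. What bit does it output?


Ones: 4 out of 7
Threshold: 4

1 (4/7 voted 1)


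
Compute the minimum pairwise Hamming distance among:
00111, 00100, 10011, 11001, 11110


Comparing all pairs, minimum distance: 2
Can detect 1 errors, correct 0 errors

2


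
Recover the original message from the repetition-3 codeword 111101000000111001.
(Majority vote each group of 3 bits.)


Groups: 111, 101, 000, 000, 111, 001
Majority votes: 110010

110010


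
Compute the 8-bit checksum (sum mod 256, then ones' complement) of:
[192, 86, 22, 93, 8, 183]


Sum = 584 mod 256 = 72
Complement = 183

183


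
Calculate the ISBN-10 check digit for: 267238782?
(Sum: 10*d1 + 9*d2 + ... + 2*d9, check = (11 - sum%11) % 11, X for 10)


Weighted sum: 258
258 mod 11 = 5

Check digit: 6


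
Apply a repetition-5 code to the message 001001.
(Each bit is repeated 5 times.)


Each bit -> 5 copies

000000000011111000000000011111


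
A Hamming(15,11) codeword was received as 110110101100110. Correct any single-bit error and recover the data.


Syndrome = 5: error at position 5

Data: 00011100110 (corrected bit 5)


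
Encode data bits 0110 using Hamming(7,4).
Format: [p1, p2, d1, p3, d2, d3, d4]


Parity bits: p1=1, p2=1, p3=0

1100110


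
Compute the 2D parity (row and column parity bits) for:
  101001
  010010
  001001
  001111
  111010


Row parities: 10000
Column parities: 000111

Row P: 10000, Col P: 000111, Corner: 1


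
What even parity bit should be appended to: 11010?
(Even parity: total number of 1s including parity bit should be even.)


Number of 1s in data: 3
Parity bit: 1

1


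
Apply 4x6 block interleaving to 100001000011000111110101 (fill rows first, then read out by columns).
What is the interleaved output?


Matrix:
  100001
  000011
  000111
  110101
Read columns: 100100010000001101101111

100100010000001101101111


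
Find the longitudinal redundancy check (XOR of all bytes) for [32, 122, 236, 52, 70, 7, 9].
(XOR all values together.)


XOR chain: 32 ^ 122 ^ 236 ^ 52 ^ 70 ^ 7 ^ 9 = 202

202


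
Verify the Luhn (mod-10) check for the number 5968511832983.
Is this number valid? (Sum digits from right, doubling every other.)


Luhn sum = 68
68 mod 10 = 8

Invalid (Luhn sum mod 10 = 8)


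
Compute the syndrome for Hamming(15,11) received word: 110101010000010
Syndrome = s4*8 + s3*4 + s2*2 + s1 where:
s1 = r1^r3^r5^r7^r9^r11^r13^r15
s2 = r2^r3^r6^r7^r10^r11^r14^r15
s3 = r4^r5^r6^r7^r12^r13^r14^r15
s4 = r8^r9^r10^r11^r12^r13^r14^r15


s1=1, s2=1, s3=1, s4=0

Syndrome = 7 (error at position 7)


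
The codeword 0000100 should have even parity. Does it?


Number of 1s: 1

No, parity error (1 ones)


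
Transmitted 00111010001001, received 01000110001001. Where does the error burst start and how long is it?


XOR: 01111100000000

Burst at position 1, length 5


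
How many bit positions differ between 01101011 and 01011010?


XOR: 00110001
Count of 1s: 3

3


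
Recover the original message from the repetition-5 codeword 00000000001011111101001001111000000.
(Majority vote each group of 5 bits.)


Groups: 00000, 00000, 10111, 11101, 00100, 11110, 00000
Majority votes: 0011010

0011010


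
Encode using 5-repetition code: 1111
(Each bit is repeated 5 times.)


Each bit -> 5 copies

11111111111111111111


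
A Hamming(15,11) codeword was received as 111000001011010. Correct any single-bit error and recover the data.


Syndrome = 0: no error detected

Data: 10001011010 (no errors)
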